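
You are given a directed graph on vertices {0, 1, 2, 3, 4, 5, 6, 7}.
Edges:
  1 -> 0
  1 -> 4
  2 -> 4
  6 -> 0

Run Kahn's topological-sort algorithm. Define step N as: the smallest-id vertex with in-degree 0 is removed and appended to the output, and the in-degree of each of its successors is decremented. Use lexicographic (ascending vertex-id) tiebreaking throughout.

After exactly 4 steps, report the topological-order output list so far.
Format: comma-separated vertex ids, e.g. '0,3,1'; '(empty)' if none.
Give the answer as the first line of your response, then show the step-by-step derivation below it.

1,2,3,4

step 1: output 1; order=[1]; indeg=(1,0,0,0,1,0,0,0)
step 2: output 2; order=[1,2]; indeg=(1,0,0,0,0,0,0,0)
step 3: output 3; order=[1,2,3]; indeg=(1,0,0,0,0,0,0,0)
step 4: output 4; order=[1,2,3,4]; indeg=(1,0,0,0,0,0,0,0)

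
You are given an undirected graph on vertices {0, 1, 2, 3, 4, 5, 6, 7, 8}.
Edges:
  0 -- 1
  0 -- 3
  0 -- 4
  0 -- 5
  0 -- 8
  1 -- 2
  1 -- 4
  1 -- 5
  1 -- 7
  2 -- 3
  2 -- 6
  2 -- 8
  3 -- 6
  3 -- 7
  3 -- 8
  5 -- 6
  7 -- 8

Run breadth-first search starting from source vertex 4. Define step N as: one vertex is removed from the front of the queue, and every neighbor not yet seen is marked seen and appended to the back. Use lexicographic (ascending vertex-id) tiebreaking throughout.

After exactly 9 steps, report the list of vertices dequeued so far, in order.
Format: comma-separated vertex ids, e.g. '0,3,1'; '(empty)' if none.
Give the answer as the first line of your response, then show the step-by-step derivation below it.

4,0,1,3,5,8,2,7,6

step 1: dequeue 4; queue=[0,1]; order=4
step 2: dequeue 0; queue=[1,3,5,8]; order=4,0
step 3: dequeue 1; queue=[3,5,8,2,7]; order=4,0,1
step 4: dequeue 3; queue=[5,8,2,7,6]; order=4,0,1,3
step 5: dequeue 5; queue=[8,2,7,6]; order=4,0,1,3,5
step 6: dequeue 8; queue=[2,7,6]; order=4,0,1,3,5,8
step 7: dequeue 2; queue=[7,6]; order=4,0,1,3,5,8,2
step 8: dequeue 7; queue=[6]; order=4,0,1,3,5,8,2,7
step 9: dequeue 6; queue=[(empty)]; order=4,0,1,3,5,8,2,7,6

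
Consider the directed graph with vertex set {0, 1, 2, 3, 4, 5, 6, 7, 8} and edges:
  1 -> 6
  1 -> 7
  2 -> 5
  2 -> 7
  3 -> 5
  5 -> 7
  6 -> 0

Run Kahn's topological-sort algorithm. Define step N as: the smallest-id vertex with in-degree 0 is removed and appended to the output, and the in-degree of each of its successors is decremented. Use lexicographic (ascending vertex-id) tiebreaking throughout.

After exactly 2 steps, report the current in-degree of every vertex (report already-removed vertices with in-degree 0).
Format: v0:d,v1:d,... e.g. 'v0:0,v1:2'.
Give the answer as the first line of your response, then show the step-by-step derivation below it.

v0:1,v1:0,v2:0,v3:0,v4:0,v5:1,v6:0,v7:1,v8:0

step 1: output 1; order=[1]; indeg=(1,0,0,0,0,2,0,2,0)
step 2: output 2; order=[1,2]; indeg=(1,0,0,0,0,1,0,1,0)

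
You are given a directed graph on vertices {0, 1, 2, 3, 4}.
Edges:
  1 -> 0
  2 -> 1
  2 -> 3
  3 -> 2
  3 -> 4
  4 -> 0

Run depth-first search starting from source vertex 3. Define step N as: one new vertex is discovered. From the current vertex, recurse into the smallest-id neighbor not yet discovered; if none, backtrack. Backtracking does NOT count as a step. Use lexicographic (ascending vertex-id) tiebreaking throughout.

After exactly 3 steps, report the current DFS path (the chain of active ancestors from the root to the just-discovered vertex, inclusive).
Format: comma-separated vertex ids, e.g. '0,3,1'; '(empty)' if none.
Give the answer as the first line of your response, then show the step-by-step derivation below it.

3,2,1

step 1: discover 3; path=3; order=3
step 2: discover 2; path=3>2; order=3,2
step 3: discover 1; path=3>2>1; order=3,2,1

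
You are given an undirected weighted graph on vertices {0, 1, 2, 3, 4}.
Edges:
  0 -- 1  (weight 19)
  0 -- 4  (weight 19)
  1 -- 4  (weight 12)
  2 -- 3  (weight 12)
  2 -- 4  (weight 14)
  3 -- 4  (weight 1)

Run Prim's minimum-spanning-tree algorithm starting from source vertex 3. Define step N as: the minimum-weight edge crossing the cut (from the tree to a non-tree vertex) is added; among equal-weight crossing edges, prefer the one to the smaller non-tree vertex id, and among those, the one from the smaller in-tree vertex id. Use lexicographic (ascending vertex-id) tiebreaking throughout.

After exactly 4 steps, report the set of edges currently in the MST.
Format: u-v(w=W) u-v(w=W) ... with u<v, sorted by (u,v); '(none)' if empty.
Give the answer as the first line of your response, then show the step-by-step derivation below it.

0-1(w=19) 1-4(w=12) 2-3(w=12) 3-4(w=1)

step 1: add edge 3-4 (w=1); MST = {3-4(w=1)}
step 2: add edge 1-4 (w=12); MST = {1-4(w=12) 3-4(w=1)}
step 3: add edge 2-3 (w=12); MST = {1-4(w=12) 2-3(w=12) 3-4(w=1)}
step 4: add edge 0-1 (w=19); MST = {0-1(w=19) 1-4(w=12) 2-3(w=12) 3-4(w=1)}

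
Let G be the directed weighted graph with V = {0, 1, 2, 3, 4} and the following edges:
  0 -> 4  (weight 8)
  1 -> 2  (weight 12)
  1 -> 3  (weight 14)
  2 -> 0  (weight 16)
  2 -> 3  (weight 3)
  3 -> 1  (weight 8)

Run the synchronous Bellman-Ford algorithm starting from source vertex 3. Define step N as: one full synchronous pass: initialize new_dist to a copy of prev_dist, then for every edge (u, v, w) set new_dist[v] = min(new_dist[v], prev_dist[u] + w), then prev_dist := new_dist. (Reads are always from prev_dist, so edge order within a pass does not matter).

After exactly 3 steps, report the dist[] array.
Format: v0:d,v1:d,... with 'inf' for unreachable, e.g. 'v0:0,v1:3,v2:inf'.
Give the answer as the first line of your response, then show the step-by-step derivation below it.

v0:36,v1:8,v2:20,v3:0,v4:inf

step 1: dist = v0:inf,v1:8,v2:inf,v3:0,v4:inf
step 2: dist = v0:inf,v1:8,v2:20,v3:0,v4:inf
step 3: dist = v0:36,v1:8,v2:20,v3:0,v4:inf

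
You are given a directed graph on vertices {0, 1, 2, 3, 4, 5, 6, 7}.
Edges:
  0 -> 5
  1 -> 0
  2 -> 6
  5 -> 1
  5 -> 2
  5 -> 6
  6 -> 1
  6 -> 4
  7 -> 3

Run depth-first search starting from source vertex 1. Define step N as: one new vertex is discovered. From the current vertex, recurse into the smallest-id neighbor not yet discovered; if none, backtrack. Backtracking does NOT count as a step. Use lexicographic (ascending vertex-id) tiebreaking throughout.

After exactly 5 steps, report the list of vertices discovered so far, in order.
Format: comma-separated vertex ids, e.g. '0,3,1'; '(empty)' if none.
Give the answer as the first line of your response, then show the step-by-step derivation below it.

1,0,5,2,6

step 1: discover 1; path=1; order=1
step 2: discover 0; path=1>0; order=1,0
step 3: discover 5; path=1>0>5; order=1,0,5
step 4: discover 2; path=1>0>5>2; order=1,0,5,2
step 5: discover 6; path=1>0>5>2>6; order=1,0,5,2,6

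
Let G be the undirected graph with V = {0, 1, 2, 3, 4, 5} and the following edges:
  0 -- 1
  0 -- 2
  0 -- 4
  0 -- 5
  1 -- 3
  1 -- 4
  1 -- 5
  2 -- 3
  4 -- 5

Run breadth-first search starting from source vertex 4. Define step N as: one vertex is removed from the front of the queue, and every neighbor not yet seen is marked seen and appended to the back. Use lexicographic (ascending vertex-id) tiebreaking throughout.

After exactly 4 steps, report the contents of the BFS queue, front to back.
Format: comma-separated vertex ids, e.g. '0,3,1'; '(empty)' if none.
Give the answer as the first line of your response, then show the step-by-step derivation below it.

2,3

step 1: dequeue 4; queue=[0,1,5]; order=4
step 2: dequeue 0; queue=[1,5,2]; order=4,0
step 3: dequeue 1; queue=[5,2,3]; order=4,0,1
step 4: dequeue 5; queue=[2,3]; order=4,0,1,5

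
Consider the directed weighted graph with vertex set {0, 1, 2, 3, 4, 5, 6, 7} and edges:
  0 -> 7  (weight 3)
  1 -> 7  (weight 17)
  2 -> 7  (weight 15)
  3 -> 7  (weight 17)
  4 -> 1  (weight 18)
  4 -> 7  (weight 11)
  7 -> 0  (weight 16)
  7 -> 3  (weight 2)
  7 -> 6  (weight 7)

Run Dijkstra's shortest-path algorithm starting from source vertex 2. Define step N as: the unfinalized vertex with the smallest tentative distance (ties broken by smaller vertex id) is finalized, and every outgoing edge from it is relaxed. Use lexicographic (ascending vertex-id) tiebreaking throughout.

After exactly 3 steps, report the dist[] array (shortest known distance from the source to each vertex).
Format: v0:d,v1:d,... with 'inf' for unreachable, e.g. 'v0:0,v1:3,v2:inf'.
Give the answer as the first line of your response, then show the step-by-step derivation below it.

v0:31,v1:inf,v2:0,v3:17,v4:inf,v5:inf,v6:22,v7:15

step 1: dist = v0:inf,v1:inf,v2:0,v3:inf,v4:inf,v5:inf,v6:inf,v7:15
step 2: dist = v0:31,v1:inf,v2:0,v3:17,v4:inf,v5:inf,v6:22,v7:15
step 3: dist = v0:31,v1:inf,v2:0,v3:17,v4:inf,v5:inf,v6:22,v7:15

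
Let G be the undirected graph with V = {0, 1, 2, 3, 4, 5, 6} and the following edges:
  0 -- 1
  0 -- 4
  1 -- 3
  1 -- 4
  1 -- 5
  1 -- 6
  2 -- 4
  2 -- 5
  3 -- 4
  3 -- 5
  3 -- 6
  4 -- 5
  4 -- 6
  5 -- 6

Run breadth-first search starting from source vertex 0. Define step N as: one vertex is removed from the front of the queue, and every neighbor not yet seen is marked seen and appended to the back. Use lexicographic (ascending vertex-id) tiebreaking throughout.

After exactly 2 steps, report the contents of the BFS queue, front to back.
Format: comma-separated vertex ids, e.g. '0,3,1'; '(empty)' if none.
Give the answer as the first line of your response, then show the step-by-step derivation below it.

4,3,5,6

step 1: dequeue 0; queue=[1,4]; order=0
step 2: dequeue 1; queue=[4,3,5,6]; order=0,1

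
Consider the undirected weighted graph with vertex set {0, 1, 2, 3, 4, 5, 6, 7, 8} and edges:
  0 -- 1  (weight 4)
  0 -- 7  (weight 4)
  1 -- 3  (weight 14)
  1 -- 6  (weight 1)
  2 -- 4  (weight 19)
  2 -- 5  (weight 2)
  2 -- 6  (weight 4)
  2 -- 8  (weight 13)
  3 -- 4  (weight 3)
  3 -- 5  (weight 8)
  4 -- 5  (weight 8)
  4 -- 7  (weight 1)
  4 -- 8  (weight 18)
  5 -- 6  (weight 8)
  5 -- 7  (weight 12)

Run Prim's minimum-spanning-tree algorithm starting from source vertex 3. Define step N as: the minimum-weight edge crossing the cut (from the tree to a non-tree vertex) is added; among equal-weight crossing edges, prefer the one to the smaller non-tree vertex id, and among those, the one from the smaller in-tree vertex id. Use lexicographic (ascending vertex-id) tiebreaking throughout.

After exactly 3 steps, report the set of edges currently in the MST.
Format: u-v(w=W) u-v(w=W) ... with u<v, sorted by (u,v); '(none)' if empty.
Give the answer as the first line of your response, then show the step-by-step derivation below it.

0-7(w=4) 3-4(w=3) 4-7(w=1)

step 1: add edge 3-4 (w=3); MST = {3-4(w=3)}
step 2: add edge 4-7 (w=1); MST = {3-4(w=3) 4-7(w=1)}
step 3: add edge 0-7 (w=4); MST = {0-7(w=4) 3-4(w=3) 4-7(w=1)}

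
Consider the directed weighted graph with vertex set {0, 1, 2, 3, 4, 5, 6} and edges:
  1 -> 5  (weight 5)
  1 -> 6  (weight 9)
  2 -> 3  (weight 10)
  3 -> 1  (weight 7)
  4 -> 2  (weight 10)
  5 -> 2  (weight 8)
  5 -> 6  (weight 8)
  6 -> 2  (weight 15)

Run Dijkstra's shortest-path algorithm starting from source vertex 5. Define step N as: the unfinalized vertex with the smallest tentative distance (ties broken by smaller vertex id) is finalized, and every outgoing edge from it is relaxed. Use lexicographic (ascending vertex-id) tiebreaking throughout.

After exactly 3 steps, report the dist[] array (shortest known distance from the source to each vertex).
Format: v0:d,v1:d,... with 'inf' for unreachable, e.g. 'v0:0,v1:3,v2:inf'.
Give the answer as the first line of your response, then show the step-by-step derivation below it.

v0:inf,v1:inf,v2:8,v3:18,v4:inf,v5:0,v6:8

step 1: dist = v0:inf,v1:inf,v2:8,v3:inf,v4:inf,v5:0,v6:8
step 2: dist = v0:inf,v1:inf,v2:8,v3:18,v4:inf,v5:0,v6:8
step 3: dist = v0:inf,v1:inf,v2:8,v3:18,v4:inf,v5:0,v6:8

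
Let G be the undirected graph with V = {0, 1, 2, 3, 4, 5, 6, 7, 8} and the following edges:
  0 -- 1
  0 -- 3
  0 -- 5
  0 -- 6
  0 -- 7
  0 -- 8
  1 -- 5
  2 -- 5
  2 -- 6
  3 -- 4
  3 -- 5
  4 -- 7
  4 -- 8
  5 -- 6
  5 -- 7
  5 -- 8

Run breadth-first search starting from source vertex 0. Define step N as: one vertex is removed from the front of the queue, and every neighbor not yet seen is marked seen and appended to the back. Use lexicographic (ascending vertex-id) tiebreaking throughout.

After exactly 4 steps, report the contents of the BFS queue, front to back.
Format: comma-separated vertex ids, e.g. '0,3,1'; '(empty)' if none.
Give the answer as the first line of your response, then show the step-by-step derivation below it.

6,7,8,4,2

step 1: dequeue 0; queue=[1,3,5,6,7,8]; order=0
step 2: dequeue 1; queue=[3,5,6,7,8]; order=0,1
step 3: dequeue 3; queue=[5,6,7,8,4]; order=0,1,3
step 4: dequeue 5; queue=[6,7,8,4,2]; order=0,1,3,5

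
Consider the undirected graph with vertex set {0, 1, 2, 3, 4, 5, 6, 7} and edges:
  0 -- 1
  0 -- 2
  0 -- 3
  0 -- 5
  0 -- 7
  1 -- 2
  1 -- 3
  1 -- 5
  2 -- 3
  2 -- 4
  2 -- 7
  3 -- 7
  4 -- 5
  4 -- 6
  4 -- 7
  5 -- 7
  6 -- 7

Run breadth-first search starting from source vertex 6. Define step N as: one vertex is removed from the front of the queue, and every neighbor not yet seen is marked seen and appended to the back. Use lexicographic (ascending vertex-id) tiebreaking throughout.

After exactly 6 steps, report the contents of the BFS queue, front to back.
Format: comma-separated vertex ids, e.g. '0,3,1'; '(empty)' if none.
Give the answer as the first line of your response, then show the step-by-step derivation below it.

3,1

step 1: dequeue 6; queue=[4,7]; order=6
step 2: dequeue 4; queue=[7,2,5]; order=6,4
step 3: dequeue 7; queue=[2,5,0,3]; order=6,4,7
step 4: dequeue 2; queue=[5,0,3,1]; order=6,4,7,2
step 5: dequeue 5; queue=[0,3,1]; order=6,4,7,2,5
step 6: dequeue 0; queue=[3,1]; order=6,4,7,2,5,0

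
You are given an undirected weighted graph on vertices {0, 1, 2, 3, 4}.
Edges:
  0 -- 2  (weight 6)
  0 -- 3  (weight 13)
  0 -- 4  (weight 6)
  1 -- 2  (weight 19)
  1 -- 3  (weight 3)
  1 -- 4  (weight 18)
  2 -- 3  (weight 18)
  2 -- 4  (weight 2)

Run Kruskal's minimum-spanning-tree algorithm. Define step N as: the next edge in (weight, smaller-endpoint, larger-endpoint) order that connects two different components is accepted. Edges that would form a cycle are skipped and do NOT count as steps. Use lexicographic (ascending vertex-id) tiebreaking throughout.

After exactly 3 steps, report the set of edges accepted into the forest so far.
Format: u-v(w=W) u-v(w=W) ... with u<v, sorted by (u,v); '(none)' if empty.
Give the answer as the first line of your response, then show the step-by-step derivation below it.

0-2(w=6) 1-3(w=3) 2-4(w=2)

step 1: add edge 2-4 (w=2); MST = {2-4(w=2)}
step 2: add edge 1-3 (w=3); MST = {1-3(w=3) 2-4(w=2)}
step 3: add edge 0-2 (w=6); MST = {0-2(w=6) 1-3(w=3) 2-4(w=2)}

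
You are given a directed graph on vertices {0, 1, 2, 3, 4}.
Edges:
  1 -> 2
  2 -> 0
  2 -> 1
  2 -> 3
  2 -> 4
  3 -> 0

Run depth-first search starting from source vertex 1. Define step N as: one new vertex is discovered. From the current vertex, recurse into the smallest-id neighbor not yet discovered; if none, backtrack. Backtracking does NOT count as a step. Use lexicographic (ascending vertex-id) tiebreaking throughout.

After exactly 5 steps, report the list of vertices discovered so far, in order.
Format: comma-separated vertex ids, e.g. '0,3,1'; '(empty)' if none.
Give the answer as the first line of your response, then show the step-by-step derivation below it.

1,2,0,3,4

step 1: discover 1; path=1; order=1
step 2: discover 2; path=1>2; order=1,2
step 3: discover 0; path=1>2>0; order=1,2,0
step 4: discover 3; path=1>2>3; order=1,2,0,3
step 5: discover 4; path=1>2>4; order=1,2,0,3,4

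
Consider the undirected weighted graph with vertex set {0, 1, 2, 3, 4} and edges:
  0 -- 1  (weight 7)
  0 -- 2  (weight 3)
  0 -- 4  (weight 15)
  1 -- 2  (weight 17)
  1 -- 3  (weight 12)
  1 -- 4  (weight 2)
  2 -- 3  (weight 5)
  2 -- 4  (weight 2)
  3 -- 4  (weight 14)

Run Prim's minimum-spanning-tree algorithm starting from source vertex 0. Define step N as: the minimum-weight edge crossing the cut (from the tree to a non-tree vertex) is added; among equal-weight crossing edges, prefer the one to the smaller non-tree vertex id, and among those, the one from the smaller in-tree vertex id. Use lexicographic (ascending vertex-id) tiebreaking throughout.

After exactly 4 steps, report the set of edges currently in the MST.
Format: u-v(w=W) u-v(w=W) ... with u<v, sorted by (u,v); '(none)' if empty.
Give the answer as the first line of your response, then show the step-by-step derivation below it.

0-2(w=3) 1-4(w=2) 2-3(w=5) 2-4(w=2)

step 1: add edge 0-2 (w=3); MST = {0-2(w=3)}
step 2: add edge 2-4 (w=2); MST = {0-2(w=3) 2-4(w=2)}
step 3: add edge 1-4 (w=2); MST = {0-2(w=3) 1-4(w=2) 2-4(w=2)}
step 4: add edge 2-3 (w=5); MST = {0-2(w=3) 1-4(w=2) 2-3(w=5) 2-4(w=2)}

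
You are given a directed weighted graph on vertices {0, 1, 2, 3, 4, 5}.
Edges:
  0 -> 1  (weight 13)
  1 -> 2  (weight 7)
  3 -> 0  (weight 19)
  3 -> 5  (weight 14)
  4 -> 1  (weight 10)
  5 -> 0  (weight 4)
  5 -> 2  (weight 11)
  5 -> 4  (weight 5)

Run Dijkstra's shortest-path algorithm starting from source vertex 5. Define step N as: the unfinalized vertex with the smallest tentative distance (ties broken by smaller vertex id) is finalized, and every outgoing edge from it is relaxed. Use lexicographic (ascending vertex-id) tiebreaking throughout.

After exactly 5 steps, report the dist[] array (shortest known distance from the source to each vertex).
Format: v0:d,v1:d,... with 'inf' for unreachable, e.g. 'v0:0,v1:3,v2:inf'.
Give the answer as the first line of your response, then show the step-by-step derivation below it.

v0:4,v1:15,v2:11,v3:inf,v4:5,v5:0

step 1: dist = v0:4,v1:inf,v2:11,v3:inf,v4:5,v5:0
step 2: dist = v0:4,v1:17,v2:11,v3:inf,v4:5,v5:0
step 3: dist = v0:4,v1:15,v2:11,v3:inf,v4:5,v5:0
step 4: dist = v0:4,v1:15,v2:11,v3:inf,v4:5,v5:0
step 5: dist = v0:4,v1:15,v2:11,v3:inf,v4:5,v5:0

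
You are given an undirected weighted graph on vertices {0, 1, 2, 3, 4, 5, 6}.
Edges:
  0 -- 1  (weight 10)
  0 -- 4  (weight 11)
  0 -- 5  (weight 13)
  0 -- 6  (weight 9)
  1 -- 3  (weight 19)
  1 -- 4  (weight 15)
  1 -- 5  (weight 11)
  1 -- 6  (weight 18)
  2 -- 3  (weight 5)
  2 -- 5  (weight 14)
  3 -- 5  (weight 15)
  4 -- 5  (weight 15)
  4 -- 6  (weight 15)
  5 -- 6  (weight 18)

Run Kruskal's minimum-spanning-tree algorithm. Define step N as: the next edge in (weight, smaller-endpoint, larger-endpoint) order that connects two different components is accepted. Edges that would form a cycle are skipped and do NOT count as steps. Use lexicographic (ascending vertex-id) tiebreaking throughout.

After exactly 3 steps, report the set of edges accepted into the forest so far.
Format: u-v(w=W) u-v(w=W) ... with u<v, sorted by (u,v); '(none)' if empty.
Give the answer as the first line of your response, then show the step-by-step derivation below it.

0-1(w=10) 0-6(w=9) 2-3(w=5)

step 1: add edge 2-3 (w=5); MST = {2-3(w=5)}
step 2: add edge 0-6 (w=9); MST = {0-6(w=9) 2-3(w=5)}
step 3: add edge 0-1 (w=10); MST = {0-1(w=10) 0-6(w=9) 2-3(w=5)}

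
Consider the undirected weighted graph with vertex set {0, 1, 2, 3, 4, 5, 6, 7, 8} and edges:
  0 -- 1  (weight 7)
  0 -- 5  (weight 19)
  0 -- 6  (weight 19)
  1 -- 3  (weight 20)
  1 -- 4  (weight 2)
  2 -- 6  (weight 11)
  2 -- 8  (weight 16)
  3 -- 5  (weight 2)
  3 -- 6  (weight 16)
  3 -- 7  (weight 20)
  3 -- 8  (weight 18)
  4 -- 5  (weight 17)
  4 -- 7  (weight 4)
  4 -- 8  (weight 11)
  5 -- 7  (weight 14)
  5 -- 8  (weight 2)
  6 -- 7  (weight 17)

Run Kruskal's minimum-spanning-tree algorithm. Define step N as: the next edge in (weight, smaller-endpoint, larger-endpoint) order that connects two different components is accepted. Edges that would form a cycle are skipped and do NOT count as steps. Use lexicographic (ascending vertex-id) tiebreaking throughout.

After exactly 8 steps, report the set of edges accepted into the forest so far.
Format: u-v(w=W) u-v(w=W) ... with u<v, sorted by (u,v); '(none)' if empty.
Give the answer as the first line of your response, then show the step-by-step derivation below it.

0-1(w=7) 1-4(w=2) 2-6(w=11) 2-8(w=16) 3-5(w=2) 4-7(w=4) 4-8(w=11) 5-8(w=2)

step 1: add edge 1-4 (w=2); MST = {1-4(w=2)}
step 2: add edge 3-5 (w=2); MST = {1-4(w=2) 3-5(w=2)}
step 3: add edge 5-8 (w=2); MST = {1-4(w=2) 3-5(w=2) 5-8(w=2)}
step 4: add edge 4-7 (w=4); MST = {1-4(w=2) 3-5(w=2) 4-7(w=4) 5-8(w=2)}
step 5: add edge 0-1 (w=7); MST = {0-1(w=7) 1-4(w=2) 3-5(w=2) 4-7(w=4) 5-8(w=2)}
step 6: add edge 2-6 (w=11); MST = {0-1(w=7) 1-4(w=2) 2-6(w=11) 3-5(w=2) 4-7(w=4) 5-8(w=2)}
step 7: add edge 4-8 (w=11); MST = {0-1(w=7) 1-4(w=2) 2-6(w=11) 3-5(w=2) 4-7(w=4) 4-8(w=11) 5-8(w=2)}
step 8: add edge 2-8 (w=16); MST = {0-1(w=7) 1-4(w=2) 2-6(w=11) 2-8(w=16) 3-5(w=2) 4-7(w=4) 4-8(w=11) 5-8(w=2)}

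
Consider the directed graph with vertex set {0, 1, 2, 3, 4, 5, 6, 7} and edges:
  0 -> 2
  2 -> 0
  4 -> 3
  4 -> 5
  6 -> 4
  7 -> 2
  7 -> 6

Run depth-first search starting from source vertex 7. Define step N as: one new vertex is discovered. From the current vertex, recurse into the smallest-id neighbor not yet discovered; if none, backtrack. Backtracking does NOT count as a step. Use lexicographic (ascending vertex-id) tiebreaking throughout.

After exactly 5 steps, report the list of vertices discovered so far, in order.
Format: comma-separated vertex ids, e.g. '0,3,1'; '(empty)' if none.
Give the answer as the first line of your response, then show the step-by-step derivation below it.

7,2,0,6,4

step 1: discover 7; path=7; order=7
step 2: discover 2; path=7>2; order=7,2
step 3: discover 0; path=7>2>0; order=7,2,0
step 4: discover 6; path=7>6; order=7,2,0,6
step 5: discover 4; path=7>6>4; order=7,2,0,6,4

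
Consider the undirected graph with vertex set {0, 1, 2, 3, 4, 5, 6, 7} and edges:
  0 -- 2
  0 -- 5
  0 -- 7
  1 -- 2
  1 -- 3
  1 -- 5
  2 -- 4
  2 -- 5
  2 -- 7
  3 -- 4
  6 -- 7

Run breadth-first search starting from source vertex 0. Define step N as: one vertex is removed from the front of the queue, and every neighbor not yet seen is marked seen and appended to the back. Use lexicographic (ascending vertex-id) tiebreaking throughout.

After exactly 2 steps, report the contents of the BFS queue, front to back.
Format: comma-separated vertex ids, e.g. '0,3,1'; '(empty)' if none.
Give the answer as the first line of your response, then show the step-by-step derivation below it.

5,7,1,4

step 1: dequeue 0; queue=[2,5,7]; order=0
step 2: dequeue 2; queue=[5,7,1,4]; order=0,2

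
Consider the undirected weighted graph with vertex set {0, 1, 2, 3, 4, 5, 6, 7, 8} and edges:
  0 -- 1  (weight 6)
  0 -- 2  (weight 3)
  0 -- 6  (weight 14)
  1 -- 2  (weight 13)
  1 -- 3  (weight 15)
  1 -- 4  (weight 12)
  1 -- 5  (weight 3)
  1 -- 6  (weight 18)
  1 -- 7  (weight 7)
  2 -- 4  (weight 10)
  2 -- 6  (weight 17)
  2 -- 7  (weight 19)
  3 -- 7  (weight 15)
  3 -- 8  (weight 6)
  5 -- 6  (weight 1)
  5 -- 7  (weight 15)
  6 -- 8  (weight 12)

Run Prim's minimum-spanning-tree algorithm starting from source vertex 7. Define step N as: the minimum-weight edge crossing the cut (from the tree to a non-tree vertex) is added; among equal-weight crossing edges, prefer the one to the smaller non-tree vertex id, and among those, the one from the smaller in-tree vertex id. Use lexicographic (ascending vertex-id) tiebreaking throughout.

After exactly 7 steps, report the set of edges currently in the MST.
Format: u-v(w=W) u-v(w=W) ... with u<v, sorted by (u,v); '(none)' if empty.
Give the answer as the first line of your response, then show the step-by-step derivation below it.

0-1(w=6) 0-2(w=3) 1-5(w=3) 1-7(w=7) 2-4(w=10) 5-6(w=1) 6-8(w=12)

step 1: add edge 1-7 (w=7); MST = {1-7(w=7)}
step 2: add edge 1-5 (w=3); MST = {1-5(w=3) 1-7(w=7)}
step 3: add edge 5-6 (w=1); MST = {1-5(w=3) 1-7(w=7) 5-6(w=1)}
step 4: add edge 0-1 (w=6); MST = {0-1(w=6) 1-5(w=3) 1-7(w=7) 5-6(w=1)}
step 5: add edge 0-2 (w=3); MST = {0-1(w=6) 0-2(w=3) 1-5(w=3) 1-7(w=7) 5-6(w=1)}
step 6: add edge 2-4 (w=10); MST = {0-1(w=6) 0-2(w=3) 1-5(w=3) 1-7(w=7) 2-4(w=10) 5-6(w=1)}
step 7: add edge 6-8 (w=12); MST = {0-1(w=6) 0-2(w=3) 1-5(w=3) 1-7(w=7) 2-4(w=10) 5-6(w=1) 6-8(w=12)}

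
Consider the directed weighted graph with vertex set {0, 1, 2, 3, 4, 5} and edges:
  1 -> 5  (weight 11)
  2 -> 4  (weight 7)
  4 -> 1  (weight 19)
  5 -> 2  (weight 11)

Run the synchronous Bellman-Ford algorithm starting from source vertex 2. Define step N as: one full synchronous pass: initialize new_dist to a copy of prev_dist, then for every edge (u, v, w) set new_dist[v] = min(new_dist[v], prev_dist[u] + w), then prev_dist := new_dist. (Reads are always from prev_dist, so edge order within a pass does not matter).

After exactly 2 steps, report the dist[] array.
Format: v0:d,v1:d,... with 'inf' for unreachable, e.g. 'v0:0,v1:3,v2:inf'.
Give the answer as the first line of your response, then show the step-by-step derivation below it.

v0:inf,v1:26,v2:0,v3:inf,v4:7,v5:inf

step 1: dist = v0:inf,v1:inf,v2:0,v3:inf,v4:7,v5:inf
step 2: dist = v0:inf,v1:26,v2:0,v3:inf,v4:7,v5:inf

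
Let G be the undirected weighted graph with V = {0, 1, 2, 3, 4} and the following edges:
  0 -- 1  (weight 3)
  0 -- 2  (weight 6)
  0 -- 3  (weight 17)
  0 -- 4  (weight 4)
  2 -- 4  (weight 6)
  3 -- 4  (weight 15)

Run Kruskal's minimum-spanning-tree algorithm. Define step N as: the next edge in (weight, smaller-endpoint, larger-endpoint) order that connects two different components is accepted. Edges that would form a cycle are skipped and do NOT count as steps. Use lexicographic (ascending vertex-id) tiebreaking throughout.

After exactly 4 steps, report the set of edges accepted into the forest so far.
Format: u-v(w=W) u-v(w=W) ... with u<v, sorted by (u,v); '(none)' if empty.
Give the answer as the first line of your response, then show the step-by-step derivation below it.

0-1(w=3) 0-2(w=6) 0-4(w=4) 3-4(w=15)

step 1: add edge 0-1 (w=3); MST = {0-1(w=3)}
step 2: add edge 0-4 (w=4); MST = {0-1(w=3) 0-4(w=4)}
step 3: add edge 0-2 (w=6); MST = {0-1(w=3) 0-2(w=6) 0-4(w=4)}
step 4: add edge 3-4 (w=15); MST = {0-1(w=3) 0-2(w=6) 0-4(w=4) 3-4(w=15)}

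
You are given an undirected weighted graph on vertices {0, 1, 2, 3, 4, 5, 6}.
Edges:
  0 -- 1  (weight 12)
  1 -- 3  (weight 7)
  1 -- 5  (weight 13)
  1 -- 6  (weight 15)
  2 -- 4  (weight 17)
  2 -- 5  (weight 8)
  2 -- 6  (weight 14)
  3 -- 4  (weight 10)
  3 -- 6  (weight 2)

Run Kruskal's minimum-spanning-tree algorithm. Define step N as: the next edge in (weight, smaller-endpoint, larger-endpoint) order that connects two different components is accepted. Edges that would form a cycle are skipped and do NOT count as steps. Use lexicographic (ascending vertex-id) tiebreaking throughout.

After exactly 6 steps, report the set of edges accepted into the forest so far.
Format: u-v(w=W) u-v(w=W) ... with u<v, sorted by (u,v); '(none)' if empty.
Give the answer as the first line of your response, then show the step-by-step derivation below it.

0-1(w=12) 1-3(w=7) 1-5(w=13) 2-5(w=8) 3-4(w=10) 3-6(w=2)

step 1: add edge 3-6 (w=2); MST = {3-6(w=2)}
step 2: add edge 1-3 (w=7); MST = {1-3(w=7) 3-6(w=2)}
step 3: add edge 2-5 (w=8); MST = {1-3(w=7) 2-5(w=8) 3-6(w=2)}
step 4: add edge 3-4 (w=10); MST = {1-3(w=7) 2-5(w=8) 3-4(w=10) 3-6(w=2)}
step 5: add edge 0-1 (w=12); MST = {0-1(w=12) 1-3(w=7) 2-5(w=8) 3-4(w=10) 3-6(w=2)}
step 6: add edge 1-5 (w=13); MST = {0-1(w=12) 1-3(w=7) 1-5(w=13) 2-5(w=8) 3-4(w=10) 3-6(w=2)}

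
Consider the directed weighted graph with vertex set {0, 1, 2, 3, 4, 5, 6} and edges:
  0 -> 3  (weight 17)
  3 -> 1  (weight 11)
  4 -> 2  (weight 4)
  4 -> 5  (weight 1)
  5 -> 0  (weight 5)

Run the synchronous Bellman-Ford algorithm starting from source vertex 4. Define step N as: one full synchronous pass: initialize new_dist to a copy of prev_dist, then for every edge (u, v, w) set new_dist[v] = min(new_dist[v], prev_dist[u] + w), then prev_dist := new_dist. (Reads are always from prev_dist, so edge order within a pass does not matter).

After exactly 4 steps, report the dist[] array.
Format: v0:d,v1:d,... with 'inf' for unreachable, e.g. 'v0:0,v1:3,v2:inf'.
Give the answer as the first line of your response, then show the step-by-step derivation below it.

v0:6,v1:34,v2:4,v3:23,v4:0,v5:1,v6:inf

step 1: dist = v0:inf,v1:inf,v2:4,v3:inf,v4:0,v5:1,v6:inf
step 2: dist = v0:6,v1:inf,v2:4,v3:inf,v4:0,v5:1,v6:inf
step 3: dist = v0:6,v1:inf,v2:4,v3:23,v4:0,v5:1,v6:inf
step 4: dist = v0:6,v1:34,v2:4,v3:23,v4:0,v5:1,v6:inf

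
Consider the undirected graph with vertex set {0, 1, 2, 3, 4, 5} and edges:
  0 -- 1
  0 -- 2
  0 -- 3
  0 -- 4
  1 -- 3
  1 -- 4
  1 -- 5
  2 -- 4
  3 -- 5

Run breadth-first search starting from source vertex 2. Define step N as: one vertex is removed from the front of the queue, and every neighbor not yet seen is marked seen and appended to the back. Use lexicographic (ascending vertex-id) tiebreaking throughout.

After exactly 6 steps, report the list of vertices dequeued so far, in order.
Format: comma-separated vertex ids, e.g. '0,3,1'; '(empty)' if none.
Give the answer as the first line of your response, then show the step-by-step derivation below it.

2,0,4,1,3,5

step 1: dequeue 2; queue=[0,4]; order=2
step 2: dequeue 0; queue=[4,1,3]; order=2,0
step 3: dequeue 4; queue=[1,3]; order=2,0,4
step 4: dequeue 1; queue=[3,5]; order=2,0,4,1
step 5: dequeue 3; queue=[5]; order=2,0,4,1,3
step 6: dequeue 5; queue=[(empty)]; order=2,0,4,1,3,5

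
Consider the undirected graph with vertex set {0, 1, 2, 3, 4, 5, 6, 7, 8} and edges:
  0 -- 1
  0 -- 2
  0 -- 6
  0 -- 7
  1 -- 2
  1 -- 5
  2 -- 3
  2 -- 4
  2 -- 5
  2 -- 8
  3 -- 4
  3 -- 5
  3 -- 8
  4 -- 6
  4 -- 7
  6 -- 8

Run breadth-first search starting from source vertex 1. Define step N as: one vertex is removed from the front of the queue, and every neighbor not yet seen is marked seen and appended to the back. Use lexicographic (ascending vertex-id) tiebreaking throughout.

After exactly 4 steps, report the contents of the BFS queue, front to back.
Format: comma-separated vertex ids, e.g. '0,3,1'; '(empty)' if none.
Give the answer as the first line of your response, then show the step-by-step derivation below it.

6,7,3,4,8

step 1: dequeue 1; queue=[0,2,5]; order=1
step 2: dequeue 0; queue=[2,5,6,7]; order=1,0
step 3: dequeue 2; queue=[5,6,7,3,4,8]; order=1,0,2
step 4: dequeue 5; queue=[6,7,3,4,8]; order=1,0,2,5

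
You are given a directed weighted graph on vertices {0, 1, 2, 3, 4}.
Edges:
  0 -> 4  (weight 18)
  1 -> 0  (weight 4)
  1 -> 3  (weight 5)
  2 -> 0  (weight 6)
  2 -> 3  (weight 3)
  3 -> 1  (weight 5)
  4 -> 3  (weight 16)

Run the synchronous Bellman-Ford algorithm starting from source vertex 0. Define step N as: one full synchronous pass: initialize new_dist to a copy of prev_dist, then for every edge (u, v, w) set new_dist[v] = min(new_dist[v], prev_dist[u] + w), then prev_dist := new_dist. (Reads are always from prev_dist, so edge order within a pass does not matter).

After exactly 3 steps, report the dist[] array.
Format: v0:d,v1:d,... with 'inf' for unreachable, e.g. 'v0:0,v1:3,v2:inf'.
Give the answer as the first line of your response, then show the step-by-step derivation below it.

v0:0,v1:39,v2:inf,v3:34,v4:18

step 1: dist = v0:0,v1:inf,v2:inf,v3:inf,v4:18
step 2: dist = v0:0,v1:inf,v2:inf,v3:34,v4:18
step 3: dist = v0:0,v1:39,v2:inf,v3:34,v4:18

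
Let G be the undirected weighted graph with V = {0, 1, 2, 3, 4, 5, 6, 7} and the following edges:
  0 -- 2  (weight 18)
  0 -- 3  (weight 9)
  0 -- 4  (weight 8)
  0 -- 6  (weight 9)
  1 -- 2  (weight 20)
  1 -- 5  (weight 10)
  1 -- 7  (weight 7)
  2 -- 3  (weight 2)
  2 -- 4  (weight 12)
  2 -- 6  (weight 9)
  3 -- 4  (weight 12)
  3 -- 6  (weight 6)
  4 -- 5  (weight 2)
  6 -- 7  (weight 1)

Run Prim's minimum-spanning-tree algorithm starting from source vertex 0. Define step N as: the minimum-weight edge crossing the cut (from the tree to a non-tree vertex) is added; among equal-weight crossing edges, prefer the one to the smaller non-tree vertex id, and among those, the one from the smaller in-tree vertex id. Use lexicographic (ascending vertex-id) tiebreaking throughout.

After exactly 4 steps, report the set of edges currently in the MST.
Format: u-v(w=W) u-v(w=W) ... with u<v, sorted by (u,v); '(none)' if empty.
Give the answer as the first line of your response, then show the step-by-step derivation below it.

0-3(w=9) 0-4(w=8) 2-3(w=2) 4-5(w=2)

step 1: add edge 0-4 (w=8); MST = {0-4(w=8)}
step 2: add edge 4-5 (w=2); MST = {0-4(w=8) 4-5(w=2)}
step 3: add edge 0-3 (w=9); MST = {0-3(w=9) 0-4(w=8) 4-5(w=2)}
step 4: add edge 2-3 (w=2); MST = {0-3(w=9) 0-4(w=8) 2-3(w=2) 4-5(w=2)}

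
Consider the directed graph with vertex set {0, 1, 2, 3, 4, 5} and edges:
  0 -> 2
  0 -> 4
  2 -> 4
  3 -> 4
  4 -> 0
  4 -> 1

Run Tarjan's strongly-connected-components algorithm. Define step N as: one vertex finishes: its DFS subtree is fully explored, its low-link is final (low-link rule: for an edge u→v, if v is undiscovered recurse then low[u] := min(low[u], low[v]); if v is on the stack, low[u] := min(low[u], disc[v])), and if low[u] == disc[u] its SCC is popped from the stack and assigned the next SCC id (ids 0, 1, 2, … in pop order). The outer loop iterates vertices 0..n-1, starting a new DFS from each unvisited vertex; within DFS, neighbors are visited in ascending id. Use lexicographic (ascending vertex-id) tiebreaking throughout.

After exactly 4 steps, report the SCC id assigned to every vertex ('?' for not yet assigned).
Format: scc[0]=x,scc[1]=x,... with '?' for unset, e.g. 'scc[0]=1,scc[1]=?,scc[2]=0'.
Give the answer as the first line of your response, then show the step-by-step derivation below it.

scc[0]=1,scc[1]=0,scc[2]=1,scc[3]=?,scc[4]=1,scc[5]=?

step 1: low=(low[0]=0,low[1]=3,low[2]=1,low[3]=?,low[4]=0,low[5]=?); scc=(scc[0]=?,scc[1]=0,scc[2]=?,scc[3]=?,scc[4]=?,scc[5]=?)
step 2: low=(low[0]=0,low[1]=3,low[2]=1,low[3]=?,low[4]=0,low[5]=?); scc=(scc[0]=?,scc[1]=0,scc[2]=?,scc[3]=?,scc[4]=?,scc[5]=?)
step 3: low=(low[0]=0,low[1]=3,low[2]=0,low[3]=?,low[4]=0,low[5]=?); scc=(scc[0]=?,scc[1]=0,scc[2]=?,scc[3]=?,scc[4]=?,scc[5]=?)
step 4: low=(low[0]=0,low[1]=3,low[2]=0,low[3]=?,low[4]=0,low[5]=?); scc=(scc[0]=1,scc[1]=0,scc[2]=1,scc[3]=?,scc[4]=1,scc[5]=?)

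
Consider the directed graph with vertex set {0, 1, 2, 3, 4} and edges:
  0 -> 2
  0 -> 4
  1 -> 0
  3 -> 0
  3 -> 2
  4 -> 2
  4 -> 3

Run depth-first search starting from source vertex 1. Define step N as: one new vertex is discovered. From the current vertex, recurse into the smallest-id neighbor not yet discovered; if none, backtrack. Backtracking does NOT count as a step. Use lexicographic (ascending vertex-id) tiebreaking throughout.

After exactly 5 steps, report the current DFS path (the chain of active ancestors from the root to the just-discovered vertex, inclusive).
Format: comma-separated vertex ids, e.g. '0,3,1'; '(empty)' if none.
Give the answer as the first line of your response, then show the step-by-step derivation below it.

1,0,4,3

step 1: discover 1; path=1; order=1
step 2: discover 0; path=1>0; order=1,0
step 3: discover 2; path=1>0>2; order=1,0,2
step 4: discover 4; path=1>0>4; order=1,0,2,4
step 5: discover 3; path=1>0>4>3; order=1,0,2,4,3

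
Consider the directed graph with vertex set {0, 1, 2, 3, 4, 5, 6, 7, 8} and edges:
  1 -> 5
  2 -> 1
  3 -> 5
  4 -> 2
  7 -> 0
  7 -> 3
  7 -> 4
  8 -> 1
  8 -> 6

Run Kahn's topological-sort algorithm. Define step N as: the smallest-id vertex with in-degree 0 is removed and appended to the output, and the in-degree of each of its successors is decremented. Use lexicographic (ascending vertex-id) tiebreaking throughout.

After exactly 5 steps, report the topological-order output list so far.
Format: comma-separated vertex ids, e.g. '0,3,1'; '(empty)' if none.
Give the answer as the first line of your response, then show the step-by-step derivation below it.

7,0,3,4,2

step 1: output 7; order=[7]; indeg=(0,2,1,0,0,2,1,0,0)
step 2: output 0; order=[7,0]; indeg=(0,2,1,0,0,2,1,0,0)
step 3: output 3; order=[7,0,3]; indeg=(0,2,1,0,0,1,1,0,0)
step 4: output 4; order=[7,0,3,4]; indeg=(0,2,0,0,0,1,1,0,0)
step 5: output 2; order=[7,0,3,4,2]; indeg=(0,1,0,0,0,1,1,0,0)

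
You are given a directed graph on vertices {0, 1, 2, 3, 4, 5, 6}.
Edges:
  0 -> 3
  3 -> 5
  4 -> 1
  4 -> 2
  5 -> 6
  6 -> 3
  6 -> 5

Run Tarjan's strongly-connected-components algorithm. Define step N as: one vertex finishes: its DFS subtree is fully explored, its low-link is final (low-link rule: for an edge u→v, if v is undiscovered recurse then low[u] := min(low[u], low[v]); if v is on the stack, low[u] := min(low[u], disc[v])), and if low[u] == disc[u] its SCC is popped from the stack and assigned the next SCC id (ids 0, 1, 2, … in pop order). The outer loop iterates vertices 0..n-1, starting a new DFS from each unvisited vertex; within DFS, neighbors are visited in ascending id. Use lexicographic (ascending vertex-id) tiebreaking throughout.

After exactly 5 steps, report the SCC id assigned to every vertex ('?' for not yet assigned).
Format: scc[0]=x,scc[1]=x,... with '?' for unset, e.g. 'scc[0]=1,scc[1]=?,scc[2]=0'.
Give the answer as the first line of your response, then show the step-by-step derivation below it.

scc[0]=1,scc[1]=2,scc[2]=?,scc[3]=0,scc[4]=?,scc[5]=0,scc[6]=0

step 1: low=(low[0]=0,low[1]=?,low[2]=?,low[3]=1,low[4]=?,low[5]=2,low[6]=1); scc=(scc[0]=?,scc[1]=?,scc[2]=?,scc[3]=?,scc[4]=?,scc[5]=?,scc[6]=?)
step 2: low=(low[0]=0,low[1]=?,low[2]=?,low[3]=1,low[4]=?,low[5]=1,low[6]=1); scc=(scc[0]=?,scc[1]=?,scc[2]=?,scc[3]=?,scc[4]=?,scc[5]=?,scc[6]=?)
step 3: low=(low[0]=0,low[1]=?,low[2]=?,low[3]=1,low[4]=?,low[5]=1,low[6]=1); scc=(scc[0]=?,scc[1]=?,scc[2]=?,scc[3]=0,scc[4]=?,scc[5]=0,scc[6]=0)
step 4: low=(low[0]=0,low[1]=?,low[2]=?,low[3]=1,low[4]=?,low[5]=1,low[6]=1); scc=(scc[0]=1,scc[1]=?,scc[2]=?,scc[3]=0,scc[4]=?,scc[5]=0,scc[6]=0)
step 5: low=(low[0]=0,low[1]=4,low[2]=?,low[3]=1,low[4]=?,low[5]=1,low[6]=1); scc=(scc[0]=1,scc[1]=2,scc[2]=?,scc[3]=0,scc[4]=?,scc[5]=0,scc[6]=0)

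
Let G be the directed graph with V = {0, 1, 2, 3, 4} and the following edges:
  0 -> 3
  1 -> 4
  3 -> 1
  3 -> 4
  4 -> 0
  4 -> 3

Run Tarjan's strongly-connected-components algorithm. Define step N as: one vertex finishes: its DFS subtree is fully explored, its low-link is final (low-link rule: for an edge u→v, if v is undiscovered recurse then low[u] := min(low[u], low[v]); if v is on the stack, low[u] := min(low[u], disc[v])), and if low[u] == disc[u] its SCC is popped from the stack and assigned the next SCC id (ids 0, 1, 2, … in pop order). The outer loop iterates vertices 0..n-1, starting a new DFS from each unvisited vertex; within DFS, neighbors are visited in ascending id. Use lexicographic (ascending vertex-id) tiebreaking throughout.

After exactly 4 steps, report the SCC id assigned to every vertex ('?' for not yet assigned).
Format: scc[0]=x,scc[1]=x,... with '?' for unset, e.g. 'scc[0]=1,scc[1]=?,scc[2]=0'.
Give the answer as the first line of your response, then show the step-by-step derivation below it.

scc[0]=0,scc[1]=0,scc[2]=?,scc[3]=0,scc[4]=0

step 1: low=(low[0]=0,low[1]=2,low[2]=?,low[3]=1,low[4]=0); scc=(scc[0]=?,scc[1]=?,scc[2]=?,scc[3]=?,scc[4]=?)
step 2: low=(low[0]=0,low[1]=0,low[2]=?,low[3]=1,low[4]=0); scc=(scc[0]=?,scc[1]=?,scc[2]=?,scc[3]=?,scc[4]=?)
step 3: low=(low[0]=0,low[1]=0,low[2]=?,low[3]=0,low[4]=0); scc=(scc[0]=?,scc[1]=?,scc[2]=?,scc[3]=?,scc[4]=?)
step 4: low=(low[0]=0,low[1]=0,low[2]=?,low[3]=0,low[4]=0); scc=(scc[0]=0,scc[1]=0,scc[2]=?,scc[3]=0,scc[4]=0)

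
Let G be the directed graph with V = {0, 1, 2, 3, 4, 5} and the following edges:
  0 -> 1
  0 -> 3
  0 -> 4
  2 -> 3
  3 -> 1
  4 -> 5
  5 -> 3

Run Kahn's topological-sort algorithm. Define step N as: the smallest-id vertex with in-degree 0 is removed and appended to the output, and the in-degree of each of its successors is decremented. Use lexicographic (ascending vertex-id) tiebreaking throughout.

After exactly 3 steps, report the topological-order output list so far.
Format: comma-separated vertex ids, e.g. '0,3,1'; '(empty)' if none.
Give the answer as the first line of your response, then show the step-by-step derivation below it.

0,2,4

step 1: output 0; order=[0]; indeg=(0,1,0,2,0,1)
step 2: output 2; order=[0,2]; indeg=(0,1,0,1,0,1)
step 3: output 4; order=[0,2,4]; indeg=(0,1,0,1,0,0)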